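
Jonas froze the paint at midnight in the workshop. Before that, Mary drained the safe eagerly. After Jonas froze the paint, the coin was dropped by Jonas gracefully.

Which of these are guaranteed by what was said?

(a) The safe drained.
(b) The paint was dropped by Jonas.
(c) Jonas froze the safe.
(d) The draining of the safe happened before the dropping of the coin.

(a) Entailed — 'Mary drained the safe' is causative; it entails the inchoative 'the safe drained'.
(b) Not entailed — Jonas dropped the coin, not the paint; the paint belongs to the freezing event.
(c) Not entailed — Jonas froze the paint, not the safe; the safe belongs to the draining event.
(d) Entailed — the narrative places the draining before the dropping.

(a), (d)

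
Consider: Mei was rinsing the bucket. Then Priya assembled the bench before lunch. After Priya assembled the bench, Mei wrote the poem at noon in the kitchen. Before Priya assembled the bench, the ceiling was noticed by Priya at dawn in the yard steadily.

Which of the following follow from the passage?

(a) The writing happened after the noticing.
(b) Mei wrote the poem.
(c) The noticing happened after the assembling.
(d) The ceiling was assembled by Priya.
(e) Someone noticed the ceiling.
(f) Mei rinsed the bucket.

(a), (b), (e), (f)

(a) Entailed — the narrative places the noticing before the writing.
(b) Entailed — every conjunct here is already in the original writing event.
(c) Not entailed — the narrative places the noticing before the assembling, not after.
(d) Not entailed — Priya assembled the bench, not the ceiling; the ceiling belongs to the noticing event.
(e) Entailed — every conjunct here is already in the original noticing event.
(f) Entailed — 'rinse' is an activity; 'was rinsing' entails that some rinsing happened, so 'rinsed' holds.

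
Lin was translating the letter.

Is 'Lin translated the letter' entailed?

'was translating' is progressive; for an accomplishment like 'translate the letter', it doesn't entail completion.

no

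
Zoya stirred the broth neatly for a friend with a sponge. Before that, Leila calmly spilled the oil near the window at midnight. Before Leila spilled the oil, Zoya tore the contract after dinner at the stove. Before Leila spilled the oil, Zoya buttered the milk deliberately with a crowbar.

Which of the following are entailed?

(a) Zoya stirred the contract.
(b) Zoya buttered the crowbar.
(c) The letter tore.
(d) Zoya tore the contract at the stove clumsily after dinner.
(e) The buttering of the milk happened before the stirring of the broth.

(a) Not entailed — Zoya stirred the broth, not the contract; the contract belongs to the tearing event.
(b) Not entailed — the crowbar is the instrument, not what was buttered.
(c) Not entailed — the contract is what tore, not the letter.
(d) Not entailed — 'clumsily' adds information not in the original event.
(e) Entailed — the narrative places the buttering before the stirring.

(e)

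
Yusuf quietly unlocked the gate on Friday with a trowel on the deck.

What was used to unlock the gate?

'with a trowel' marks the instrument of the unlocking event.

a trowel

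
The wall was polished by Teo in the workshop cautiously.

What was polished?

'the wall' marks the patient of the polishing event.

the wall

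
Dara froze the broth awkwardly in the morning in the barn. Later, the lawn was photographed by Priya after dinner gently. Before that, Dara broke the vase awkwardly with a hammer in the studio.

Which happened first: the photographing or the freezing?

The connectives place the freezing before the photographing.

the freezing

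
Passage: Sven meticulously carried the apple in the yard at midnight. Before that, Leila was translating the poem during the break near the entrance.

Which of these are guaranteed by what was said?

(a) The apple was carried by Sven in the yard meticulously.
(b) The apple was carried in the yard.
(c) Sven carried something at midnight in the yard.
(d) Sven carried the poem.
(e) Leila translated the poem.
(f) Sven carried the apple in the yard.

(a), (b), (c), (f)

(a) Entailed — every conjunct here is already in the original carrying event.
(b) Entailed — the original entails any weakening of itself; this just drops 'at midnight', 'meticulously' and generalizes the agent.
(c) Entailed — every conjunct here is already in the original carrying event.
(d) Not entailed — Sven carried the apple, not the poem; the poem belongs to the translating event.
(e) Not entailed — 'was translating' is progressive on an accomplishment; it does not entail the completed 'translated'.
(f) Entailed — every conjunct here is already in the original carrying event.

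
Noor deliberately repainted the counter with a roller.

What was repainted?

the counter

'the counter' marks the patient of the repainting event.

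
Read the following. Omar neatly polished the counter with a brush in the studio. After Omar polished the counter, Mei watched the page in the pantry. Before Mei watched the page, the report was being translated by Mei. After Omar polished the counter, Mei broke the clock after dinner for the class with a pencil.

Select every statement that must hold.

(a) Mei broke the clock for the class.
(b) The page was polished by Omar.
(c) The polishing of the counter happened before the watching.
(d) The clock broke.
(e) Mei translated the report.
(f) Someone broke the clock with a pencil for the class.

(a) Entailed — dropping 'with a pencil', 'after dinner' leaves a sub-description the original still satisfies.
(b) Not entailed — Omar polished the counter, not the page; the page belongs to the watching event.
(c) Entailed — the narrative places the polishing before the watching.
(d) Entailed — 'Mei broke the clock' is causative; it entails the inchoative 'the clock broke'.
(e) Not entailed — 'was translating' is progressive on an accomplishment; it does not entail the completed 'translated'.
(f) Entailed — the original entails any weakening of itself; this just drops 'after dinner' and generalizes the agent.

(a), (c), (d), (f)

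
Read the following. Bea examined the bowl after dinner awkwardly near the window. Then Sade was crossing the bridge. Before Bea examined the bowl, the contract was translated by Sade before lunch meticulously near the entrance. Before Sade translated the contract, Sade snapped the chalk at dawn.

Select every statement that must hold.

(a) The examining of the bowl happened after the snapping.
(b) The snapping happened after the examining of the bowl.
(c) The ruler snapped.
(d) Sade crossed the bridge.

(a)

(a) Entailed — the narrative places the snapping before the examining.
(b) Not entailed — the narrative places the snapping before the examining, not after.
(c) Not entailed — the chalk is what snapped, not the ruler.
(d) Not entailed — 'was crossing' is progressive on an accomplishment; it does not entail the completed 'crossed'.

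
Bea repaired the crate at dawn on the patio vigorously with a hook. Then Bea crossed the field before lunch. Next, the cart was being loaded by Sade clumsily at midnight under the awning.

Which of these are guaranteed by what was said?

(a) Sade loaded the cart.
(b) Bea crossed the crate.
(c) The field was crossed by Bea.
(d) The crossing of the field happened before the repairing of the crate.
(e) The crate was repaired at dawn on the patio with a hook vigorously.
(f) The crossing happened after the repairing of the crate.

(c), (e), (f)

(a) Not entailed — 'was loading' is progressive on an accomplishment; it does not entail the completed 'loaded'.
(b) Not entailed — Bea crossed the field, not the crate; the crate belongs to the repairing event.
(c) Entailed — this follows by dropping conjuncts from the crossing event's description.
(d) Not entailed — the narrative places the repairing before the crossing, not after.
(e) Entailed — this follows by dropping conjuncts from the repairing event's description.
(f) Entailed — the narrative places the repairing before the crossing.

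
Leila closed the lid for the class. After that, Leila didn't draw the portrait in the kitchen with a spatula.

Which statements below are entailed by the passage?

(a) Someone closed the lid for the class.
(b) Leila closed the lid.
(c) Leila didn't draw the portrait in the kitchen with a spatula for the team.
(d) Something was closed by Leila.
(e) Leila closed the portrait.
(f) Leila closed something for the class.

(a), (b), (c), (d), (f)

(a) Entailed — every conjunct here is already in the original closing event.
(b) Entailed — every conjunct here is already in the original closing event.
(c) Entailed — under negation, adding a further restriction is entailed: if no such drawing event occurred, none occurred for the team either.
(d) Entailed — every conjunct here is already in the original closing event.
(e) Not entailed — Leila closed the lid, not the portrait; the portrait belongs to the drawing event.
(f) Entailed — this follows by dropping conjuncts from the closing event's description.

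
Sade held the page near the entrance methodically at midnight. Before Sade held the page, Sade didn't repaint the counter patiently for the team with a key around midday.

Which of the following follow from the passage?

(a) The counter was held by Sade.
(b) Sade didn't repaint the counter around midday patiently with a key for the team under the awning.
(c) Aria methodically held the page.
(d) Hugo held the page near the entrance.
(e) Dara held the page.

(a) Not entailed — Sade held the page, not the counter; the counter belongs to the repainting event.
(b) Entailed — under negation, adding a further restriction is entailed: if no such repainting event occurred, none occurred under the awning either.
(c) Not entailed — the passage has Sade holding the page, not Aria.
(d) Not entailed — the passage has Sade holding the page, not Hugo.
(e) Not entailed — the passage has Sade holding the page, not Dara.

(b)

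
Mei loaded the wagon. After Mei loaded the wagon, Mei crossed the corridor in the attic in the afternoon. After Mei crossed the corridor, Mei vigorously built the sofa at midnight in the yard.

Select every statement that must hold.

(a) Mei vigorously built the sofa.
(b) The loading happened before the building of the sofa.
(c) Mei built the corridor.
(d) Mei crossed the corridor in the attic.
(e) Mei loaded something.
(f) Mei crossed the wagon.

(a) Entailed — this follows by dropping conjuncts from the building event's description.
(b) Entailed — the narrative places the loading before the building.
(c) Not entailed — Mei built the sofa, not the corridor; the corridor belongs to the crossing event.
(d) Entailed — every conjunct here is already in the original crossing event.
(e) Entailed — generalizing the patient leaves a sub-description the original still satisfies.
(f) Not entailed — Mei crossed the corridor, not the wagon; the wagon belongs to the loading event.

(a), (b), (d), (e)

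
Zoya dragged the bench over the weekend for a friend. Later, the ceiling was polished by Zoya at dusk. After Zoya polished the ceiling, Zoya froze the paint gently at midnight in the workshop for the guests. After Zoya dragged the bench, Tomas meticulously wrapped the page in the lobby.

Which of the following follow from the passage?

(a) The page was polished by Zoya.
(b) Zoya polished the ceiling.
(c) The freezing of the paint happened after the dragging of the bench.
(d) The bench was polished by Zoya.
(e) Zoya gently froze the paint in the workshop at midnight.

(a) Not entailed — Zoya polished the ceiling, not the page; the page belongs to the wrapping event.
(b) Entailed — this follows by dropping conjuncts from the polishing event's description.
(c) Entailed — the narrative places the dragging before the freezing.
(d) Not entailed — Zoya polished the ceiling, not the bench; the bench belongs to the dragging event.
(e) Entailed — every conjunct here is already in the original freezing event.

(b), (c), (e)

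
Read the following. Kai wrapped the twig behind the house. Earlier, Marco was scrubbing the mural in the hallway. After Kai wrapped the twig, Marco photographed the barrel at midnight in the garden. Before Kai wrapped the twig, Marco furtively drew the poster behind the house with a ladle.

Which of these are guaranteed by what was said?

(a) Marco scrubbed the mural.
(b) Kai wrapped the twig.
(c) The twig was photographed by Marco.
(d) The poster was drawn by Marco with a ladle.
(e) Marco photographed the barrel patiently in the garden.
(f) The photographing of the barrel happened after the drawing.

(a), (b), (d), (f)

(a) Entailed — 'scrub' is an activity; 'was scrubbing' entails that some scrubbing happened, so 'scrubbed' holds.
(b) Entailed — every conjunct here is already in the original wrapping event.
(c) Not entailed — Marco photographed the barrel, not the twig; the twig belongs to the wrapping event.
(d) Entailed — dropping 'furtively', 'behind the house' leaves a sub-description the original still satisfies.
(e) Not entailed — 'patiently' adds information not in the original event.
(f) Entailed — the narrative places the drawing before the photographing.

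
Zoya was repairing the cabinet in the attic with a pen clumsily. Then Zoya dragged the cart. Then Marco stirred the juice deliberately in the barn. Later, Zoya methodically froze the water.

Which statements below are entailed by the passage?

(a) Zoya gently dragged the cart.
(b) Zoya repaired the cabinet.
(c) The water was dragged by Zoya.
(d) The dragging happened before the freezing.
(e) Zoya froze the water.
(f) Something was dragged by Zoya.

(d), (e), (f)

(a) Not entailed — 'gently' adds information not in the original event.
(b) Not entailed — 'was repairing' is progressive on an accomplishment; it does not entail the completed 'repaired'.
(c) Not entailed — Zoya dragged the cart, not the water; the water belongs to the freezing event.
(d) Entailed — the narrative places the dragging before the freezing.
(e) Entailed — this follows by dropping conjuncts from the freezing event's description.
(f) Entailed — generalizing the patient leaves a sub-description the original still satisfies.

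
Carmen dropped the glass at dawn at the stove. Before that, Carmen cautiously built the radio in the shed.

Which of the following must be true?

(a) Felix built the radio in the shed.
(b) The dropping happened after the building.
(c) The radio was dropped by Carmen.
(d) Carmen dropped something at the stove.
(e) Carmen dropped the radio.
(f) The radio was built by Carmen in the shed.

(a) Not entailed — the passage has Carmen building the radio, not Felix.
(b) Entailed — the narrative places the building before the dropping.
(c) Not entailed — Carmen dropped the glass, not the radio; the radio belongs to the building event.
(d) Entailed — the original entails any weakening of itself; this just drops 'at dawn' and generalizes the patient.
(e) Not entailed — Carmen dropped the glass, not the radio; the radio belongs to the building event.
(f) Entailed — the original entails any weakening of itself; this just drops 'cautiously'.

(b), (d), (f)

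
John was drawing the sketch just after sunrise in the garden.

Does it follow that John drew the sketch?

'was drawing' is progressive; for an accomplishment like 'draw the sketch', it doesn't entail completion.

no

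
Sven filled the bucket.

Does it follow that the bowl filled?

Nothing is said about any bowl; only the bucket is affected.

no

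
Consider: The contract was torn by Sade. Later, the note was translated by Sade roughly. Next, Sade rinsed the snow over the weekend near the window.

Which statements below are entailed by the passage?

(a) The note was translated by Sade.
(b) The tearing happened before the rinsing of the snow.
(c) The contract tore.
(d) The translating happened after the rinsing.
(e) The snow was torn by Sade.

(a), (b), (c)

(a) Entailed — the original entails any weakening of itself; this just drops 'roughly'.
(b) Entailed — the narrative places the tearing before the rinsing.
(c) Entailed — 'Sade tore the contract' is causative; it entails the inchoative 'the contract tore'.
(d) Not entailed — the narrative places the translating before the rinsing, not after.
(e) Not entailed — Sade tore the contract, not the snow; the snow belongs to the rinsing event.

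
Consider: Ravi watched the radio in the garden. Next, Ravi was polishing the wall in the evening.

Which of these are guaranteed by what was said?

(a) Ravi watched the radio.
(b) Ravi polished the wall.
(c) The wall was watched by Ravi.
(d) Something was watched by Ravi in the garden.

(a) Entailed — dropping 'in the garden' leaves a sub-description the original still satisfies.
(b) Entailed — 'polish' is an activity; 'was polishing' entails that some polishing happened, so 'polished' holds.
(c) Not entailed — Ravi watched the radio, not the wall; the wall belongs to the polishing event.
(d) Entailed — generalizing the patient leaves a sub-description the original still satisfies.

(a), (b), (d)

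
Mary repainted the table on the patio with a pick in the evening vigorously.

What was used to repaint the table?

'with a pick' marks the instrument of the repainting event.

a pick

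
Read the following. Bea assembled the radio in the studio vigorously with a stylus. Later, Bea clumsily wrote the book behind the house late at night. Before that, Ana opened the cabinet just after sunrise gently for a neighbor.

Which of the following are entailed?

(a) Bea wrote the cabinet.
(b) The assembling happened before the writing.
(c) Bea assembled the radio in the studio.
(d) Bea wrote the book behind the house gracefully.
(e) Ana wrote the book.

(b), (c)

(a) Not entailed — Bea wrote the book, not the cabinet; the cabinet belongs to the opening event.
(b) Entailed — the narrative places the assembling before the writing.
(c) Entailed — every conjunct here is already in the original assembling event.
(d) Not entailed — 'gracefully' adds a manner not in (and inconsistent with) the original.
(e) Not entailed — the passage has Bea writing the book, not Ana.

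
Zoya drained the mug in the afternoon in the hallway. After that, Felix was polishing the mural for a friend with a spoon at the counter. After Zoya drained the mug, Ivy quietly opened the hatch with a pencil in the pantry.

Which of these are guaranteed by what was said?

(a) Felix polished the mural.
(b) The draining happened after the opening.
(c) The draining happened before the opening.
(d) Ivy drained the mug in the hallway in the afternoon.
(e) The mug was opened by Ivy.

(a) Entailed — 'polish' is an activity; 'was polishing' entails that some polishing happened, so 'polished' holds.
(b) Not entailed — the narrative places the draining before the opening, not after.
(c) Entailed — the narrative places the draining before the opening.
(d) Not entailed — the passage has Zoya draining the mug, not Ivy.
(e) Not entailed — Ivy opened the hatch, not the mug; the mug belongs to the draining event.

(a), (c)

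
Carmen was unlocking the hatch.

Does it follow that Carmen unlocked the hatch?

no

'was unlocking' is progressive; for an accomplishment like 'unlock the hatch', it doesn't entail completion.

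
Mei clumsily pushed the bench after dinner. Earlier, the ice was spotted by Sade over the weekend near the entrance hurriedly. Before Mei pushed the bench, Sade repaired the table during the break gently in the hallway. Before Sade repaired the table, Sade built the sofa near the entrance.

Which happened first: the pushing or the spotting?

the spotting

The connectives place the spotting before the pushing.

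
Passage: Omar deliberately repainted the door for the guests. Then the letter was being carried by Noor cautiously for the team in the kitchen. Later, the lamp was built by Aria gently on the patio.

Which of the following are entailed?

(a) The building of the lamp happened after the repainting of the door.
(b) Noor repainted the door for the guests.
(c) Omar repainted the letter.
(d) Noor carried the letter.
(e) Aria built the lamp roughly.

(a) Entailed — the narrative places the repainting before the building.
(b) Not entailed — the passage has Omar repainting the door, not Noor.
(c) Not entailed — Omar repainted the door, not the letter; the letter belongs to the carrying event.
(d) Entailed — 'carry' is an activity; 'was carrying' entails that some carrying happened, so 'carried' holds.
(e) Not entailed — 'roughly' adds a manner not in (and inconsistent with) the original.

(a), (d)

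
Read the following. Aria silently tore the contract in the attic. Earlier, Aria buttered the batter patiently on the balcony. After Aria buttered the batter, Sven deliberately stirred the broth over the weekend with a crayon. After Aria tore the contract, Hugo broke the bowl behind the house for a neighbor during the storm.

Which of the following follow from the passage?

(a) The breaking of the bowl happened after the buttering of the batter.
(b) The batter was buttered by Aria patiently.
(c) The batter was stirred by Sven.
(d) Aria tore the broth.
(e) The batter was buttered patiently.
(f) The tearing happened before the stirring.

(a), (b), (e)

(a) Entailed — the narrative places the buttering before the breaking.
(b) Entailed — the original entails any weakening of itself; this just drops 'on the balcony'.
(c) Not entailed — Sven stirred the broth, not the batter; the batter belongs to the buttering event.
(d) Not entailed — Aria tore the contract, not the broth; the broth belongs to the stirring event.
(e) Entailed — this follows by dropping conjuncts from the buttering event's description.
(f) Not entailed — the narrative doesn't order the tearing relative to the stirring.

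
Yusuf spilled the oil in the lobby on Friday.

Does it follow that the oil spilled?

yes

'Yusuf spilled the oil' is the causative; it entails the inchoative 'the oil spilled'.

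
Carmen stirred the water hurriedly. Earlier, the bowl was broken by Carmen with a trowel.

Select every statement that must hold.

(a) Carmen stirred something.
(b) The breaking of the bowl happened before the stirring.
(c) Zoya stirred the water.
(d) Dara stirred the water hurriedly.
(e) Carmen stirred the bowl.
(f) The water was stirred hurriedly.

(a) Entailed — every conjunct here is already in the original stirring event.
(b) Entailed — the narrative places the breaking before the stirring.
(c) Not entailed — the passage has Carmen stirring the water, not Zoya.
(d) Not entailed — the passage has Carmen stirring the water, not Dara.
(e) Not entailed — Carmen stirred the water, not the bowl; the bowl belongs to the breaking event.
(f) Entailed — generalizing the agent leaves a sub-description the original still satisfies.

(a), (b), (f)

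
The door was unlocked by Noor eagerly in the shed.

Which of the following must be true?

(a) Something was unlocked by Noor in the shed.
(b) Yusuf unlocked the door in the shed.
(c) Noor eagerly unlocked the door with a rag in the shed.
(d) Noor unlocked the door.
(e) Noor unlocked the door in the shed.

(a) Entailed — the original entails any weakening of itself; this just drops 'eagerly' and generalizes the patient.
(b) Not entailed — the passage has Noor unlocking the door, not Yusuf.
(c) Not entailed — 'with a rag' adds information not in the original event.
(d) Entailed — the original entails any weakening of itself; this just drops 'in the shed', 'eagerly'.
(e) Entailed — the original entails any weakening of itself; this just drops 'eagerly'.

(a), (d), (e)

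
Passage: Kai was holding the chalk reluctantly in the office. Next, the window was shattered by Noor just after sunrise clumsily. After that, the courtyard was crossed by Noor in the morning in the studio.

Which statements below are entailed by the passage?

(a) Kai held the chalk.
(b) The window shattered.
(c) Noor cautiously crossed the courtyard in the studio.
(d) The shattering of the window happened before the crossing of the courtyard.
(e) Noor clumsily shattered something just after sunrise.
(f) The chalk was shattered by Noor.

(a), (b), (d), (e)

(a) Entailed — 'hold' is an activity; 'was holding' entails that some holding happened, so 'held' holds.
(b) Entailed — 'Noor shattered the window' is causative; it entails the inchoative 'the window shattered'.
(c) Not entailed — 'cautiously' adds information not in the original event.
(d) Entailed — the narrative places the shattering before the crossing.
(e) Entailed — every conjunct here is already in the original shattering event.
(f) Not entailed — Noor shattered the window, not the chalk; the chalk belongs to the holding event.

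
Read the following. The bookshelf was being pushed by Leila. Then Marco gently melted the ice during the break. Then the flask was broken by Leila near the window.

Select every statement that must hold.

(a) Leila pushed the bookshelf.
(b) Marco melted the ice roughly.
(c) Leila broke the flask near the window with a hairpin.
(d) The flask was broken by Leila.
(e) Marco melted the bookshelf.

(a), (d)

(a) Entailed — 'push' is an activity; 'was pushing' entails that some pushing happened, so 'pushed' holds.
(b) Not entailed — 'roughly' adds a manner not in (and inconsistent with) the original.
(c) Not entailed — 'with a hairpin' adds information not in the original event.
(d) Entailed — the original entails any weakening of itself; this just drops 'near the window'.
(e) Not entailed — Marco melted the ice, not the bookshelf; the bookshelf belongs to the pushing event.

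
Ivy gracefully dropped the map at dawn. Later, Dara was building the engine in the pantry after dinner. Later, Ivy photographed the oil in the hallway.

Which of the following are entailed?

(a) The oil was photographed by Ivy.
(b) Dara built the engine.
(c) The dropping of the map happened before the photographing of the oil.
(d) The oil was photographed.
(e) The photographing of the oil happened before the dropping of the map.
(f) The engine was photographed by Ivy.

(a), (c), (d)

(a) Entailed — every conjunct here is already in the original photographing event.
(b) Not entailed — 'was building' is progressive on an accomplishment; it does not entail the completed 'built'.
(c) Entailed — the narrative places the dropping before the photographing.
(d) Entailed — dropping 'in the hallway' and generalizing the agent leaves a sub-description the original still satisfies.
(e) Not entailed — the narrative places the dropping before the photographing, not after.
(f) Not entailed — Ivy photographed the oil, not the engine; the engine belongs to the building event.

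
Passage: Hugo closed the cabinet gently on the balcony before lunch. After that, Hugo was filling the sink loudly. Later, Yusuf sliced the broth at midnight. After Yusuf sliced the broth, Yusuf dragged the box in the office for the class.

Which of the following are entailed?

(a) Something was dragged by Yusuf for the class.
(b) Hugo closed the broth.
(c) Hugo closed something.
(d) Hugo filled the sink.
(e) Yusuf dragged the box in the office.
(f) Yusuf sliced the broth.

(a) Entailed — dropping 'in the office' and generalizing the patient leaves a sub-description the original still satisfies.
(b) Not entailed — Hugo closed the cabinet, not the broth; the broth belongs to the slicing event.
(c) Entailed — every conjunct here is already in the original closing event.
(d) Not entailed — 'was filling' is progressive on an accomplishment; it does not entail the completed 'filled'.
(e) Entailed — this follows by dropping conjuncts from the dragging event's description.
(f) Entailed — dropping 'at midnight' leaves a sub-description the original still satisfies.

(a), (c), (e), (f)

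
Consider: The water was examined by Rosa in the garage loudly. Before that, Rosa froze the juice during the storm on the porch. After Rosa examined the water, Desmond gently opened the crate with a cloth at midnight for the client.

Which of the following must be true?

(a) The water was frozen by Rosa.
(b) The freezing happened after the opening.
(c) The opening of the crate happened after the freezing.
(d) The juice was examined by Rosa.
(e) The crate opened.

(c), (e)

(a) Not entailed — Rosa froze the juice, not the water; the water belongs to the examining event.
(b) Not entailed — the narrative places the freezing before the opening, not after.
(c) Entailed — the narrative places the freezing before the opening.
(d) Not entailed — Rosa examined the water, not the juice; the juice belongs to the freezing event.
(e) Entailed — 'Desmond opened the crate' is causative; it entails the inchoative 'the crate opened'.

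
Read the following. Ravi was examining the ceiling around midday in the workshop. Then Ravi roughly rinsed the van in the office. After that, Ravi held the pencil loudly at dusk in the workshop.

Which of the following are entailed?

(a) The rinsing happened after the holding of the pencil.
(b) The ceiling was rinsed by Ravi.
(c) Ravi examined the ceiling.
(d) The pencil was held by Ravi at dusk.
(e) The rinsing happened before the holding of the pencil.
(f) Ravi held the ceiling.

(c), (d), (e)

(a) Not entailed — the narrative places the rinsing before the holding, not after.
(b) Not entailed — Ravi rinsed the van, not the ceiling; the ceiling belongs to the examining event.
(c) Entailed — 'examine' is an activity; 'was examining' entails that some examining happened, so 'examined' holds.
(d) Entailed — every conjunct here is already in the original holding event.
(e) Entailed — the narrative places the rinsing before the holding.
(f) Not entailed — Ravi held the pencil, not the ceiling; the ceiling belongs to the examining event.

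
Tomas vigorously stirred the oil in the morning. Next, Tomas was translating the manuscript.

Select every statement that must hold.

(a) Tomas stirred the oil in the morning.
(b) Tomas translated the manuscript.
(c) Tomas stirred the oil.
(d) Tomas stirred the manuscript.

(a) Entailed — the original entails any weakening of itself; this just drops 'vigorously'.
(b) Not entailed — 'was translating' is progressive on an accomplishment; it does not entail the completed 'translated'.
(c) Entailed — this follows by dropping conjuncts from the stirring event's description.
(d) Not entailed — Tomas stirred the oil, not the manuscript; the manuscript belongs to the translating event.

(a), (c)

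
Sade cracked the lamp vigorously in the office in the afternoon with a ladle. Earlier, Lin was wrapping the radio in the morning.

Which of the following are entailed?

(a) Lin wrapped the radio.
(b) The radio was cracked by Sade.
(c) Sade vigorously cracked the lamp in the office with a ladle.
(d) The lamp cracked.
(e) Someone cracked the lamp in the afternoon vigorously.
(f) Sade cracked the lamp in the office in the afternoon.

(a) Not entailed — 'was wrapping' is progressive on an accomplishment; it does not entail the completed 'wrapped'.
(b) Not entailed — Sade cracked the lamp, not the radio; the radio belongs to the wrapping event.
(c) Entailed — dropping 'in the afternoon' leaves a sub-description the original still satisfies.
(d) Entailed — 'Sade cracked the lamp' is causative; it entails the inchoative 'the lamp cracked'.
(e) Entailed — the original entails any weakening of itself; this just drops 'in the office', 'with a ladle' and generalizes the agent.
(f) Entailed — this follows by dropping conjuncts from the cracking event's description.

(c), (d), (e), (f)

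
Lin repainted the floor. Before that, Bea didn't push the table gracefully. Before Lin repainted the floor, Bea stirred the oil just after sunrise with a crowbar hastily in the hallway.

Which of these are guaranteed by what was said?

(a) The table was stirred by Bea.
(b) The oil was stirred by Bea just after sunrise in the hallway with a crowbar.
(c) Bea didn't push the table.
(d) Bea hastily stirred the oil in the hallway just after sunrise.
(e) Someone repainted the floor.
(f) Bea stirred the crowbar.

(a) Not entailed — Bea stirred the oil, not the table; the table belongs to the pushing event.
(b) Entailed — every conjunct here is already in the original stirring event.
(c) Not entailed — dropping 'gracefully' under negation is not valid — the original leaves open that Bea pushed the table some other way.
(d) Entailed — the original entails any weakening of itself; this just drops 'with a crowbar'.
(e) Entailed — the original entails any weakening of itself; this just generalizes the agent.
(f) Not entailed — the crowbar is the instrument, not what was stirred.

(b), (d), (e)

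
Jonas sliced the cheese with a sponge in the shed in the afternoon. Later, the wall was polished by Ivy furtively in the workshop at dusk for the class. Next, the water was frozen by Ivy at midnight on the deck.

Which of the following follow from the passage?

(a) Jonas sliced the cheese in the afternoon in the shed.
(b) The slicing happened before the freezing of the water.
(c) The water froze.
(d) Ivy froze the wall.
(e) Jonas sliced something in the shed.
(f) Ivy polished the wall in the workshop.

(a), (b), (c), (e), (f)

(a) Entailed — every conjunct here is already in the original slicing event.
(b) Entailed — the narrative places the slicing before the freezing.
(c) Entailed — 'Ivy froze the water' is causative; it entails the inchoative 'the water froze'.
(d) Not entailed — Ivy froze the water, not the wall; the wall belongs to the polishing event.
(e) Entailed — the original entails any weakening of itself; this just drops 'with a sponge', 'in the afternoon' and generalizes the patient.
(f) Entailed — this follows by dropping conjuncts from the polishing event's description.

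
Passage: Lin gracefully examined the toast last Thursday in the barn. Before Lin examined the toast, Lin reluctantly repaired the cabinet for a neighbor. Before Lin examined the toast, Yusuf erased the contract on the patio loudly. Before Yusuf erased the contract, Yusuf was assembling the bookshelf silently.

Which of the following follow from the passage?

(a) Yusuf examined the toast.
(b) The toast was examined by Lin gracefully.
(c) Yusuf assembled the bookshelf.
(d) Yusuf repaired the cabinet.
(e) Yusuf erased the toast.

(b)

(a) Not entailed — the passage has Lin examining the toast, not Yusuf.
(b) Entailed — every conjunct here is already in the original examining event.
(c) Not entailed — 'was assembling' is progressive on an accomplishment; it does not entail the completed 'assembled'.
(d) Not entailed — the passage has Lin repairing the cabinet, not Yusuf.
(e) Not entailed — Yusuf erased the contract, not the toast; the toast belongs to the examining event.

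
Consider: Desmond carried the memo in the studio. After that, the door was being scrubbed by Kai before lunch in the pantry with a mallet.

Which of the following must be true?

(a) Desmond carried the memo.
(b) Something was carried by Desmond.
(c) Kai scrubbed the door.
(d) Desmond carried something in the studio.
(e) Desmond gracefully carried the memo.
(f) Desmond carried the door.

(a), (b), (c), (d)

(a) Entailed — dropping 'in the studio' leaves a sub-description the original still satisfies.
(b) Entailed — the original entails any weakening of itself; this just drops 'in the studio' and generalizes the patient.
(c) Entailed — 'scrub' is an activity; 'was scrubbing' entails that some scrubbing happened, so 'scrubbed' holds.
(d) Entailed — generalizing the patient leaves a sub-description the original still satisfies.
(e) Not entailed — 'gracefully' adds information not in the original event.
(f) Not entailed — Desmond carried the memo, not the door; the door belongs to the scrubbing event.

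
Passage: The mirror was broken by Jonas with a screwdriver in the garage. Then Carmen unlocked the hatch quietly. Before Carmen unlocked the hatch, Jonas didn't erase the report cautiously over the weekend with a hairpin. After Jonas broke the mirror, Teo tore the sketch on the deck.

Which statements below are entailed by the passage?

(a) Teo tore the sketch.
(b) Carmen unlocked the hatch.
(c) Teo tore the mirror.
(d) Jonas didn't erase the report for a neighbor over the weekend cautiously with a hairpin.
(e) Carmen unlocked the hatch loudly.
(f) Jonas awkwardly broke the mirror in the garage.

(a) Entailed — this follows by dropping conjuncts from the tearing event's description.
(b) Entailed — every conjunct here is already in the original unlocking event.
(c) Not entailed — Teo tore the sketch, not the mirror; the mirror belongs to the breaking event.
(d) Entailed — under negation, adding a further restriction is entailed: if no such erasing event occurred, none occurred for a neighbor either.
(e) Not entailed — 'loudly' adds a manner not in (and inconsistent with) the original.
(f) Not entailed — 'awkwardly' adds information not in the original event.

(a), (b), (d)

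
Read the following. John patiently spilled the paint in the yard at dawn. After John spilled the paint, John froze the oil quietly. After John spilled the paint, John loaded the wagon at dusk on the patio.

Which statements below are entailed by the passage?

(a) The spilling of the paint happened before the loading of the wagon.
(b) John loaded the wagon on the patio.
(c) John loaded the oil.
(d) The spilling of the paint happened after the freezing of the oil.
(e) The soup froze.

(a), (b)

(a) Entailed — the narrative places the spilling before the loading.
(b) Entailed — dropping 'at dusk' leaves a sub-description the original still satisfies.
(c) Not entailed — John loaded the wagon, not the oil; the oil belongs to the freezing event.
(d) Not entailed — the narrative places the spilling before the freezing, not after.
(e) Not entailed — the oil is what froze, not the soup.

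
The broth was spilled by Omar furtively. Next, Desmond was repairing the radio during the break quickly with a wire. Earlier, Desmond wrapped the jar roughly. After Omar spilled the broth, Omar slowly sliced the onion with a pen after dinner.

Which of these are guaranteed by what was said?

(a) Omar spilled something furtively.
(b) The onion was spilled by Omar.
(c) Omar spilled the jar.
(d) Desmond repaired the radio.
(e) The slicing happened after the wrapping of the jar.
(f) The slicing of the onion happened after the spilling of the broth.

(a), (f)

(a) Entailed — every conjunct here is already in the original spilling event.
(b) Not entailed — Omar spilled the broth, not the onion; the onion belongs to the slicing event.
(c) Not entailed — Omar spilled the broth, not the jar; the jar belongs to the wrapping event.
(d) Not entailed — 'was repairing' is progressive on an accomplishment; it does not entail the completed 'repaired'.
(e) Not entailed — the narrative doesn't order the wrapping relative to the slicing.
(f) Entailed — the narrative places the spilling before the slicing.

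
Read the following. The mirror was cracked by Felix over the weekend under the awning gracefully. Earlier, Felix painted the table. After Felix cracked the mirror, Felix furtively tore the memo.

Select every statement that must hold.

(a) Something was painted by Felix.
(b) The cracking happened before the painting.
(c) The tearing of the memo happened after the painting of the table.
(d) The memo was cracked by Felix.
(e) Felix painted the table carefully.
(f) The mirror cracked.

(a) Entailed — the original entails any weakening of itself; this just generalizes the patient.
(b) Not entailed — the narrative places the painting before the cracking, not after.
(c) Entailed — the narrative places the painting before the tearing.
(d) Not entailed — Felix cracked the mirror, not the memo; the memo belongs to the tearing event.
(e) Not entailed — 'carefully' adds information not in the original event.
(f) Entailed — 'Felix cracked the mirror' is causative; it entails the inchoative 'the mirror cracked'.

(a), (c), (f)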